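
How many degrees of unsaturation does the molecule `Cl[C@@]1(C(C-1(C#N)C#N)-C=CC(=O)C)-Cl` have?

7

Molecular formula from the SMILES: C9H6Cl2N2O.
DoU = (2C + 2 + N − H − X)/2 = (2·9 + 2 + 2 − 6 − 2)/2 = 14/2 = 7.
(Structurally: 1 ring(s) + 6 π bond(s) = 7.)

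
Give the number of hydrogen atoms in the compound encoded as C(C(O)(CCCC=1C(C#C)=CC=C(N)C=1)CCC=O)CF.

22

Hydrogens are implicit in SMILES; fill each atom to its normal valence:
  7 × C: 2 H each → 14
  3 × C (aromatic): 1 H each → 3
  3 × C (aromatic): no H
  2 × C: 1 H each → 2
  2 × C: no H
  1 × F: no H
  1 × N: 2 H
  1 × O: 1 H
  1 × O: no H
  Total hydrogens = 22.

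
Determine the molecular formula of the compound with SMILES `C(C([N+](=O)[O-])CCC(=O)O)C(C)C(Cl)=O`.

Heavy atoms from the SMILES: 8 C, 1 Cl, 1 N, 5 O.
Implicit hydrogens by atom environment:
  3 × C: 2 H each → 6
  3 × O: no H
  2 × C: 1 H each → 2
  2 × C: no H
  1 × C: 3 H
  1 × Cl: no H
  1 × N (charge +1): no H
  1 × O: 1 H
  1 × O (charge -1): no H
  Total hydrogens = 12.
Molecular formula: C8H12ClNO5

C8H12ClNO5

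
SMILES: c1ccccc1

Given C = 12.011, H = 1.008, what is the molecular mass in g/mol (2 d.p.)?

Molecular formula: C6H6.
M = 6×12.011 + 6×1.008 = 78.11 g/mol.

78.11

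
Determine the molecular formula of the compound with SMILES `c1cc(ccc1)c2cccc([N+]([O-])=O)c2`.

Heavy atoms from the SMILES: 12 C, 1 N, 2 O.
Implicit hydrogens by atom environment:
  9 × C (aromatic): 1 H each → 9
  3 × C (aromatic): no H
  1 × N (charge +1): no H
  1 × O: no H
  1 × O (charge -1): no H
  Total hydrogens = 9.
Molecular formula: C12H9NO2

C12H9NO2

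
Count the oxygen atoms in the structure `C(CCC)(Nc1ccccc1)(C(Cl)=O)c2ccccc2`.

1

The symbol for oxygen appears 1 time in the SMILES.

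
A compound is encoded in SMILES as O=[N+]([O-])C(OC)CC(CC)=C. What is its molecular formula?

C7H13NO3

Heavy atoms from the SMILES: 7 C, 1 N, 3 O.
Implicit hydrogens by atom environment:
  3 × C: 2 H each → 6
  2 × C: 3 H each → 6
  2 × O: no H
  1 × C: 1 H
  1 × C: no H
  1 × N (charge +1): no H
  1 × O (charge -1): no H
  Total hydrogens = 13.
Molecular formula: C7H13NO3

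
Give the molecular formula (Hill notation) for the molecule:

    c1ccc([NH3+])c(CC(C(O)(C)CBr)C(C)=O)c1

C13H19BrNO2+

Heavy atoms from the SMILES: 1 Br, 13 C, 1 N, 2 O.
Implicit hydrogens by atom environment:
  4 × C (aromatic): 1 H each → 4
  2 × C: 3 H each → 6
  2 × C: 2 H each → 4
  2 × C: no H
  2 × C (aromatic): no H
  1 × Br: no H
  1 × C: 1 H
  1 × N (charge +1): 3 H
  1 × O: 1 H
  1 × O: no H
  Total hydrogens = 19.
Net charge +1.
Molecular formula: C13H19BrNO2+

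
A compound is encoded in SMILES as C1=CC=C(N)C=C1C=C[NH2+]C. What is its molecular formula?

Heavy atoms from the SMILES: 9 C, 2 N.
Implicit hydrogens by atom environment:
  4 × C (aromatic): 1 H each → 4
  2 × C: 1 H each → 2
  2 × C (aromatic): no H
  1 × C: 3 H
  1 × N (charge +1): 2 H
  1 × N: 2 H
  Total hydrogens = 13.
Net charge +1.
Molecular formula: C9H13N2+

C9H13N2+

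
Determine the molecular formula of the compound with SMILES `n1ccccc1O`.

Heavy atoms from the SMILES: 5 C, 1 N, 1 O.
Implicit hydrogens by atom environment:
  4 × C (aromatic): 1 H each → 4
  1 × C (aromatic): no H
  1 × N (aromatic): no H
  1 × O: 1 H
  Total hydrogens = 5.
Molecular formula: C5H5NO

C5H5NO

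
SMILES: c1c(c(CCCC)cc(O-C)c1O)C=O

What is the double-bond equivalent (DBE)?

5

Molecular formula from the SMILES: C12H16O3.
DoU = (2C + 2 + N − H − X)/2 = (2·12 + 2 + 0 − 16 − 0)/2 = 10/2 = 5.
(Structurally: 1 ring(s) + 4 π bond(s) = 5.)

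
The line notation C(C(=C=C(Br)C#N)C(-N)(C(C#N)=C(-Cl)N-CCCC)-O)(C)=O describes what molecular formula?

Heavy atoms from the SMILES: 1 Br, 14 C, 1 Cl, 4 N, 2 O.
Implicit hydrogens by atom environment:
  9 × C: no H
  3 × C: 2 H each → 6
  2 × C: 3 H each → 6
  2 × N: no H
  1 × Br: no H
  1 × Cl: no H
  1 × N: 2 H
  1 × N: 1 H
  1 × O: 1 H
  1 × O: no H
  Total hydrogens = 16.
Molecular formula: C14H16BrClN4O2

C14H16BrClN4O2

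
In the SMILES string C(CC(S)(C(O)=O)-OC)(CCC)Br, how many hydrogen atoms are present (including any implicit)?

Hydrogens are implicit in SMILES; fill each atom to its normal valence:
  3 × C: 2 H each → 6
  2 × C: 3 H each → 6
  2 × C: no H
  2 × O: no H
  1 × Br: no H
  1 × C: 1 H
  1 × O: 1 H
  1 × S: 1 H
  Total hydrogens = 15.

15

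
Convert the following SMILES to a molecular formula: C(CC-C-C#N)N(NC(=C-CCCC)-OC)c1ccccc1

Heavy atoms from the SMILES: 18 C, 3 N, 1 O.
Implicit hydrogens by atom environment:
  7 × C: 2 H each → 14
  5 × C (aromatic): 1 H each → 5
  2 × C: 3 H each → 6
  2 × C: no H
  2 × N: no H
  1 × C: 1 H
  1 × C (aromatic): no H
  1 × N: 1 H
  1 × O: no H
  Total hydrogens = 27.
Molecular formula: C18H27N3O

C18H27N3O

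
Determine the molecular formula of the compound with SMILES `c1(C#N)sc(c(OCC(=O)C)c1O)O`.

Heavy atoms from the SMILES: 8 C, 1 N, 4 O, 1 S.
Implicit hydrogens by atom environment:
  4 × C (aromatic): no H
  2 × C: no H
  2 × O: 1 H each → 2
  2 × O: no H
  1 × C: 3 H
  1 × C: 2 H
  1 × N: no H
  1 × S (aromatic): no H
  Total hydrogens = 7.
Molecular formula: C8H7NO4S

C8H7NO4S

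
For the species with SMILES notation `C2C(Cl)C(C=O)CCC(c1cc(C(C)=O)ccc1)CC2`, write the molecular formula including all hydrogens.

C17H21ClO2

Heavy atoms from the SMILES: 17 C, 1 Cl, 2 O.
Implicit hydrogens by atom environment:
  5 × C: 2 H each → 10
  4 × C: 1 H each → 4
  4 × C (aromatic): 1 H each → 4
  2 × C (aromatic): no H
  2 × O: no H
  1 × C: 3 H
  1 × C: no H
  1 × Cl: no H
  Total hydrogens = 21.
Molecular formula: C17H21ClO2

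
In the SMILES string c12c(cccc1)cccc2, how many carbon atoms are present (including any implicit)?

The symbol for carbon appears 10 times in the SMILES. Lowercase c denotes aromatic carbon and counts toward C.

10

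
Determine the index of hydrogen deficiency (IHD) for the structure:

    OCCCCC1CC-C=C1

Molecular formula from the SMILES: C9H16O.
DoU = (2C + 2 + N − H − X)/2 = (2·9 + 2 + 0 − 16 − 0)/2 = 4/2 = 2.
(Structurally: 1 ring(s) + 1 π bond(s) = 2.)

2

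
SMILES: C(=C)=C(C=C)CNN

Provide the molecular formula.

C6H10N2

Heavy atoms from the SMILES: 6 C, 2 N.
Implicit hydrogens by atom environment:
  3 × C: 2 H each → 6
  2 × C: no H
  1 × C: 1 H
  1 × N: 2 H
  1 × N: 1 H
  Total hydrogens = 10.
Molecular formula: C6H10N2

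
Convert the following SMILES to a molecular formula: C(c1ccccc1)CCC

C10H14

Heavy atoms from the SMILES: 10 C.
Implicit hydrogens by atom environment:
  5 × C (aromatic): 1 H each → 5
  3 × C: 2 H each → 6
  1 × C: 3 H
  1 × C (aromatic): no H
  Total hydrogens = 14.
Molecular formula: C10H14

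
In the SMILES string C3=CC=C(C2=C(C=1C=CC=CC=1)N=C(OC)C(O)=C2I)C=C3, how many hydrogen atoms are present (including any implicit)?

Hydrogens are implicit in SMILES; fill each atom to its normal valence:
  10 × C (aromatic): 1 H each → 10
  7 × C (aromatic): no H
  1 × C: 3 H
  1 × I: no H
  1 × N (aromatic): no H
  1 × O: 1 H
  1 × O: no H
  Total hydrogens = 14.

14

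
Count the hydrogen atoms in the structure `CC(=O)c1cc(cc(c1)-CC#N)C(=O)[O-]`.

8

Hydrogens are implicit in SMILES; fill each atom to its normal valence:
  3 × C (aromatic): 1 H each → 3
  3 × C (aromatic): no H
  3 × C: no H
  2 × O: no H
  1 × C: 3 H
  1 × C: 2 H
  1 × N: no H
  1 × O (charge -1): no H
  Total hydrogens = 8.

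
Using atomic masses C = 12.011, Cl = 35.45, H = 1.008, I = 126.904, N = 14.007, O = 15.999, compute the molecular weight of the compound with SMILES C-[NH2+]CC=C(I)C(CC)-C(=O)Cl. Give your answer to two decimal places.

302.56

Molecular formula: C8H14ClINO+.
M = 8×12.011 + 1×35.45 + 14×1.008 + 1×126.904 + 1×14.007 + 1×15.999 = 302.56 g/mol.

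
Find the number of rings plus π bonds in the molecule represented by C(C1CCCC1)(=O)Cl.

2

Molecular formula from the SMILES: C6H9ClO.
DoU = (2C + 2 + N − H − X)/2 = (2·6 + 2 + 0 − 9 − 1)/2 = 4/2 = 2.
(Structurally: 1 ring(s) + 1 π bond(s) = 2.)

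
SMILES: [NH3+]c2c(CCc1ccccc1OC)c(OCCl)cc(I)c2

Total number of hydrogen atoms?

18

Hydrogens are implicit in SMILES; fill each atom to its normal valence:
  6 × C (aromatic): 1 H each → 6
  6 × C (aromatic): no H
  3 × C: 2 H each → 6
  2 × O: no H
  1 × C: 3 H
  1 × Cl: no H
  1 × I: no H
  1 × N (charge +1): 3 H
  Total hydrogens = 18.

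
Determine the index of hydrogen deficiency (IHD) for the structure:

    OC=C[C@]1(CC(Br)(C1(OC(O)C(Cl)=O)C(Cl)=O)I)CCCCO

Molecular formula from the SMILES: C13H16BrCl2IO6.
DoU = (2C + 2 + N − H − X)/2 = (2·13 + 2 + 0 − 16 − 4)/2 = 8/2 = 4.
(Structurally: 1 ring(s) + 3 π bond(s) = 4.)

4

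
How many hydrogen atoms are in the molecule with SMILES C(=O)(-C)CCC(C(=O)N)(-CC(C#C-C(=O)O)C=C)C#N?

16

Hydrogens are implicit in SMILES; fill each atom to its normal valence:
  7 × C: no H
  4 × C: 2 H each → 8
  3 × O: no H
  2 × C: 1 H each → 2
  1 × C: 3 H
  1 × N: 2 H
  1 × N: no H
  1 × O: 1 H
  Total hydrogens = 16.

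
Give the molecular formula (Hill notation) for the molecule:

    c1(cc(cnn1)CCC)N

C7H11N3

Heavy atoms from the SMILES: 7 C, 3 N.
Implicit hydrogens by atom environment:
  2 × C: 2 H each → 4
  2 × C (aromatic): 1 H each → 2
  2 × C (aromatic): no H
  2 × N (aromatic): no H
  1 × C: 3 H
  1 × N: 2 H
  Total hydrogens = 11.
Molecular formula: C7H11N3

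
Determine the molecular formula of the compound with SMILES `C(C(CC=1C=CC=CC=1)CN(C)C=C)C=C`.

C15H21N

Heavy atoms from the SMILES: 15 C, 1 N.
Implicit hydrogens by atom environment:
  5 × C: 2 H each → 10
  5 × C (aromatic): 1 H each → 5
  3 × C: 1 H each → 3
  1 × C: 3 H
  1 × C (aromatic): no H
  1 × N: no H
  Total hydrogens = 21.
Molecular formula: C15H21N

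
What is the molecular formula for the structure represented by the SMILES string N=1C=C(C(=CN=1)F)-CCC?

C7H9FN2

Heavy atoms from the SMILES: 7 C, 1 F, 2 N.
Implicit hydrogens by atom environment:
  2 × C: 2 H each → 4
  2 × C (aromatic): 1 H each → 2
  2 × C (aromatic): no H
  2 × N (aromatic): no H
  1 × C: 3 H
  1 × F: no H
  Total hydrogens = 9.
Molecular formula: C7H9FN2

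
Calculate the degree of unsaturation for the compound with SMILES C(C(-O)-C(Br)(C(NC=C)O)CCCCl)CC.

Molecular formula from the SMILES: C11H21BrClNO2.
DoU = (2C + 2 + N − H − X)/2 = (2·11 + 2 + 1 − 21 − 2)/2 = 2/2 = 1.
(Structurally: 0 ring(s) + 1 π bond(s) = 1.)

1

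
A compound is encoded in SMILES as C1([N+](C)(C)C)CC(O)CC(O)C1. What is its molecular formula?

C9H20NO2+

Heavy atoms from the SMILES: 9 C, 1 N, 2 O.
Implicit hydrogens by atom environment:
  3 × C: 3 H each → 9
  3 × C: 2 H each → 6
  3 × C: 1 H each → 3
  2 × O: 1 H each → 2
  1 × N (charge +1): no H
  Total hydrogens = 20.
Net charge +1.
Molecular formula: C9H20NO2+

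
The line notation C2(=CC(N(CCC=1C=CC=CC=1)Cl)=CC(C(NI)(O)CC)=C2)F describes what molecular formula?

Heavy atoms from the SMILES: 17 C, 1 Cl, 1 F, 1 I, 2 N, 1 O.
Implicit hydrogens by atom environment:
  8 × C (aromatic): 1 H each → 8
  4 × C (aromatic): no H
  3 × C: 2 H each → 6
  1 × C: 3 H
  1 × C: no H
  1 × Cl: no H
  1 × F: no H
  1 × I: no H
  1 × N: 1 H
  1 × N: no H
  1 × O: 1 H
  Total hydrogens = 19.
Molecular formula: C17H19ClFIN2O

C17H19ClFIN2O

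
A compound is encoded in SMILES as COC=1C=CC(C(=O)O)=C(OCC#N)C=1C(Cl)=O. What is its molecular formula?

C11H8ClNO5

Heavy atoms from the SMILES: 11 C, 1 Cl, 1 N, 5 O.
Implicit hydrogens by atom environment:
  4 × C (aromatic): no H
  4 × O: no H
  3 × C: no H
  2 × C (aromatic): 1 H each → 2
  1 × C: 3 H
  1 × C: 2 H
  1 × Cl: no H
  1 × N: no H
  1 × O: 1 H
  Total hydrogens = 8.
Molecular formula: C11H8ClNO5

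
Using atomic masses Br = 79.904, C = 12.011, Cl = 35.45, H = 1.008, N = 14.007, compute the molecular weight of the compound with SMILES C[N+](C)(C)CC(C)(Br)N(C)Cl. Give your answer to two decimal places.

Molecular formula: C7H17BrClN2+.
M = 1×79.904 + 7×12.011 + 1×35.45 + 17×1.008 + 2×14.007 = 244.58 g/mol.

244.58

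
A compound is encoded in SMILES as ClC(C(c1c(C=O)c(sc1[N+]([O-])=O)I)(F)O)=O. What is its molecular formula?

Heavy atoms from the SMILES: 7 C, 1 Cl, 1 F, 1 I, 1 N, 5 O, 1 S.
Implicit hydrogens by atom environment:
  4 × C (aromatic): no H
  3 × O: no H
  2 × C: no H
  1 × C: 1 H
  1 × Cl: no H
  1 × F: no H
  1 × I: no H
  1 × N (charge +1): no H
  1 × O: 1 H
  1 × O (charge -1): no H
  1 × S (aromatic): no H
  Total hydrogens = 2.
Molecular formula: C7H2ClFINO5S

C7H2ClFINO5S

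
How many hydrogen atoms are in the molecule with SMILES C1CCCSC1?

Hydrogens are implicit in SMILES; fill each atom to its normal valence:
  5 × C: 2 H each → 10
  1 × S: no H
  Total hydrogens = 10.

10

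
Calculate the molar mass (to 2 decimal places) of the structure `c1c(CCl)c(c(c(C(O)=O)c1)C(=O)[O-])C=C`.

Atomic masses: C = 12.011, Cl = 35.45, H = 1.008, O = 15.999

Molecular formula: C11H8ClO4-.
M = 11×12.011 + 1×35.45 + 8×1.008 + 4×15.999 = 239.63 g/mol.

239.63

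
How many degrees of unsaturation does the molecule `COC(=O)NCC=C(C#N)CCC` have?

Molecular formula from the SMILES: C9H14N2O2.
DoU = (2C + 2 + N − H − X)/2 = (2·9 + 2 + 2 − 14 − 0)/2 = 8/2 = 4.
(Structurally: 0 ring(s) + 4 π bond(s) = 4.)

4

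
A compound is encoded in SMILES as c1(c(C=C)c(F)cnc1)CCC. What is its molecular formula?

C10H12FN

Heavy atoms from the SMILES: 10 C, 1 F, 1 N.
Implicit hydrogens by atom environment:
  3 × C: 2 H each → 6
  3 × C (aromatic): no H
  2 × C (aromatic): 1 H each → 2
  1 × C: 3 H
  1 × C: 1 H
  1 × F: no H
  1 × N (aromatic): no H
  Total hydrogens = 12.
Molecular formula: C10H12FN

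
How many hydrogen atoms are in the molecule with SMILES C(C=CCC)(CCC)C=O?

16

Hydrogens are implicit in SMILES; fill each atom to its normal valence:
  4 × C: 1 H each → 4
  3 × C: 2 H each → 6
  2 × C: 3 H each → 6
  1 × O: no H
  Total hydrogens = 16.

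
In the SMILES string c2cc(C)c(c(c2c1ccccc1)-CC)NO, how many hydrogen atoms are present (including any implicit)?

17

Hydrogens are implicit in SMILES; fill each atom to its normal valence:
  7 × C (aromatic): 1 H each → 7
  5 × C (aromatic): no H
  2 × C: 3 H each → 6
  1 × C: 2 H
  1 × N: 1 H
  1 × O: 1 H
  Total hydrogens = 17.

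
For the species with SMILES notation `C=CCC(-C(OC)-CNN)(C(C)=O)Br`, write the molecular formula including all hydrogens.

Heavy atoms from the SMILES: 1 Br, 9 C, 2 N, 2 O.
Implicit hydrogens by atom environment:
  3 × C: 2 H each → 6
  2 × C: 3 H each → 6
  2 × C: 1 H each → 2
  2 × C: no H
  2 × O: no H
  1 × Br: no H
  1 × N: 2 H
  1 × N: 1 H
  Total hydrogens = 17.
Molecular formula: C9H17BrN2O2

C9H17BrN2O2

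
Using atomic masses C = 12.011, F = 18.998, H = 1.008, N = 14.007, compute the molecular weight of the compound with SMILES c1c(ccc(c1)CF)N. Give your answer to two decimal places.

Molecular formula: C7H8FN.
M = 7×12.011 + 1×18.998 + 8×1.008 + 1×14.007 = 125.15 g/mol.

125.15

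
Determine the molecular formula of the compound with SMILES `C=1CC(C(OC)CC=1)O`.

Heavy atoms from the SMILES: 7 C, 2 O.
Implicit hydrogens by atom environment:
  4 × C: 1 H each → 4
  2 × C: 2 H each → 4
  1 × C: 3 H
  1 × O: 1 H
  1 × O: no H
  Total hydrogens = 12.
Molecular formula: C7H12O2

C7H12O2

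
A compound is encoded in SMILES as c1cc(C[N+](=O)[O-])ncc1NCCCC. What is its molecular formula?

Heavy atoms from the SMILES: 10 C, 3 N, 2 O.
Implicit hydrogens by atom environment:
  4 × C: 2 H each → 8
  3 × C (aromatic): 1 H each → 3
  2 × C (aromatic): no H
  1 × C: 3 H
  1 × N: 1 H
  1 × N (aromatic): no H
  1 × N (charge +1): no H
  1 × O: no H
  1 × O (charge -1): no H
  Total hydrogens = 15.
Molecular formula: C10H15N3O2

C10H15N3O2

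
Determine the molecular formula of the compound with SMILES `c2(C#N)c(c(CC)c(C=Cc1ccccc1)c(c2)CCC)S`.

C20H21NS

Heavy atoms from the SMILES: 20 C, 1 N, 1 S.
Implicit hydrogens by atom environment:
  6 × C (aromatic): 1 H each → 6
  6 × C (aromatic): no H
  3 × C: 2 H each → 6
  2 × C: 3 H each → 6
  2 × C: 1 H each → 2
  1 × C: no H
  1 × N: no H
  1 × S: 1 H
  Total hydrogens = 21.
Molecular formula: C20H21NS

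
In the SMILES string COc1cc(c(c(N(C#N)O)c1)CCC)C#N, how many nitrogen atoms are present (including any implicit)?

The symbol for nitrogen appears 3 times in the SMILES.

3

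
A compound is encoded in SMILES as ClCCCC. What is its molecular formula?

C4H9Cl

Heavy atoms from the SMILES: 4 C, 1 Cl.
Implicit hydrogens by atom environment:
  3 × C: 2 H each → 6
  1 × C: 3 H
  1 × Cl: no H
  Total hydrogens = 9.
Molecular formula: C4H9Cl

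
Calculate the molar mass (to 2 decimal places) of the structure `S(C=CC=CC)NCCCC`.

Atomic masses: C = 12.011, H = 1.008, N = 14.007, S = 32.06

171.30

Molecular formula: C9H17NS.
M = 9×12.011 + 17×1.008 + 1×14.007 + 1×32.06 = 171.30 g/mol.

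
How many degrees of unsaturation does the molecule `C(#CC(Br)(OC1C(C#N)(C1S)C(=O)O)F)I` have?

Molecular formula from the SMILES: C8H4BrFINO3S.
DoU = (2C + 2 + N − H − X)/2 = (2·8 + 2 + 1 − 4 − 3)/2 = 12/2 = 6.
(Structurally: 1 ring(s) + 5 π bond(s) = 6.)

6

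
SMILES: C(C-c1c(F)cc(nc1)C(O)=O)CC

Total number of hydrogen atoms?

Hydrogens are implicit in SMILES; fill each atom to its normal valence:
  3 × C: 2 H each → 6
  3 × C (aromatic): no H
  2 × C (aromatic): 1 H each → 2
  1 × C: 3 H
  1 × C: no H
  1 × F: no H
  1 × N (aromatic): no H
  1 × O: 1 H
  1 × O: no H
  Total hydrogens = 12.

12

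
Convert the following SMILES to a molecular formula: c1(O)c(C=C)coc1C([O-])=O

Heavy atoms from the SMILES: 7 C, 4 O.
Implicit hydrogens by atom environment:
  3 × C (aromatic): no H
  1 × C: 2 H
  1 × C (aromatic): 1 H
  1 × C: 1 H
  1 × C: no H
  1 × O: 1 H
  1 × O (aromatic): no H
  1 × O: no H
  1 × O (charge -1): no H
  Total hydrogens = 5.
Net charge -1.
Molecular formula: C7H5O4-

C7H5O4-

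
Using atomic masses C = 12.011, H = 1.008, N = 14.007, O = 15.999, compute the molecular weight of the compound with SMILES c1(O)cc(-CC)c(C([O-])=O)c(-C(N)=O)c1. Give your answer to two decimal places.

208.19

Molecular formula: C10H10NO4-.
M = 10×12.011 + 10×1.008 + 1×14.007 + 4×15.999 = 208.19 g/mol.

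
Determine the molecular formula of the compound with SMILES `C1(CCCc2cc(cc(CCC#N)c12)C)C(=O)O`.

Heavy atoms from the SMILES: 15 C, 1 N, 2 O.
Implicit hydrogens by atom environment:
  5 × C: 2 H each → 10
  4 × C (aromatic): no H
  2 × C (aromatic): 1 H each → 2
  2 × C: no H
  1 × C: 3 H
  1 × C: 1 H
  1 × N: no H
  1 × O: 1 H
  1 × O: no H
  Total hydrogens = 17.
Molecular formula: C15H17NO2

C15H17NO2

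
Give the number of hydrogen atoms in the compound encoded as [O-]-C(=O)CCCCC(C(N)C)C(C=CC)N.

23

Hydrogens are implicit in SMILES; fill each atom to its normal valence:
  5 × C: 1 H each → 5
  4 × C: 2 H each → 8
  2 × C: 3 H each → 6
  2 × N: 2 H each → 4
  1 × C: no H
  1 × O: no H
  1 × O (charge -1): no H
  Total hydrogens = 23.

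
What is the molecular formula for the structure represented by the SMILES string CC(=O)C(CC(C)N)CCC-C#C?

C11H19NO

Heavy atoms from the SMILES: 11 C, 1 N, 1 O.
Implicit hydrogens by atom environment:
  4 × C: 2 H each → 8
  3 × C: 1 H each → 3
  2 × C: 3 H each → 6
  2 × C: no H
  1 × N: 2 H
  1 × O: no H
  Total hydrogens = 19.
Molecular formula: C11H19NO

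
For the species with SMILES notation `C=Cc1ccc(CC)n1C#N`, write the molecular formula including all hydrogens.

C9H10N2

Heavy atoms from the SMILES: 9 C, 2 N.
Implicit hydrogens by atom environment:
  2 × C: 2 H each → 4
  2 × C (aromatic): 1 H each → 2
  2 × C (aromatic): no H
  1 × C: 3 H
  1 × C: 1 H
  1 × C: no H
  1 × N (aromatic): no H
  1 × N: no H
  Total hydrogens = 10.
Molecular formula: C9H10N2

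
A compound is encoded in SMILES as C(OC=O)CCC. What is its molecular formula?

Heavy atoms from the SMILES: 5 C, 2 O.
Implicit hydrogens by atom environment:
  3 × C: 2 H each → 6
  2 × O: no H
  1 × C: 3 H
  1 × C: 1 H
  Total hydrogens = 10.
Molecular formula: C5H10O2

C5H10O2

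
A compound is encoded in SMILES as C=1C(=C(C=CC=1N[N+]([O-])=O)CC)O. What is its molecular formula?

Heavy atoms from the SMILES: 8 C, 2 N, 3 O.
Implicit hydrogens by atom environment:
  3 × C (aromatic): 1 H each → 3
  3 × C (aromatic): no H
  1 × C: 3 H
  1 × C: 2 H
  1 × N: 1 H
  1 × N (charge +1): no H
  1 × O: 1 H
  1 × O: no H
  1 × O (charge -1): no H
  Total hydrogens = 10.
Molecular formula: C8H10N2O3

C8H10N2O3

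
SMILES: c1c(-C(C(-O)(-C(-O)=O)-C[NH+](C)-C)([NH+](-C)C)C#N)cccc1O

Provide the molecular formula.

Heavy atoms from the SMILES: 15 C, 3 N, 4 O.
Implicit hydrogens by atom environment:
  4 × C: 3 H each → 12
  4 × C (aromatic): 1 H each → 4
  4 × C: no H
  3 × O: 1 H each → 3
  2 × C (aromatic): no H
  2 × N (charge +1): 1 H each → 2
  1 × C: 2 H
  1 × N: no H
  1 × O: no H
  Total hydrogens = 23.
Net charge +2.
Molecular formula: [C15H23N3O4]2+

[C15H23N3O4]2+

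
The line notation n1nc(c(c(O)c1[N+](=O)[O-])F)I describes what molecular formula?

Heavy atoms from the SMILES: 4 C, 1 F, 1 I, 3 N, 3 O.
Implicit hydrogens by atom environment:
  4 × C (aromatic): no H
  2 × N (aromatic): no H
  1 × F: no H
  1 × I: no H
  1 × N (charge +1): no H
  1 × O: 1 H
  1 × O: no H
  1 × O (charge -1): no H
  Total hydrogens = 1.
Molecular formula: C4HFIN3O3

C4HFIN3O3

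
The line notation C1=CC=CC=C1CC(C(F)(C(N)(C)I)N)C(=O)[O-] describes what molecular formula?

Heavy atoms from the SMILES: 12 C, 1 F, 1 I, 2 N, 2 O.
Implicit hydrogens by atom environment:
  5 × C (aromatic): 1 H each → 5
  3 × C: no H
  2 × N: 2 H each → 4
  1 × C: 3 H
  1 × C: 2 H
  1 × C: 1 H
  1 × C (aromatic): no H
  1 × F: no H
  1 × I: no H
  1 × O: no H
  1 × O (charge -1): no H
  Total hydrogens = 15.
Net charge -1.
Molecular formula: C12H15FIN2O2-

C12H15FIN2O2-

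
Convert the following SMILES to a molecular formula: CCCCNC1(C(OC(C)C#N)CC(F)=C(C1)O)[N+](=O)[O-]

Heavy atoms from the SMILES: 13 C, 1 F, 3 N, 4 O.
Implicit hydrogens by atom environment:
  5 × C: 2 H each → 10
  4 × C: no H
  2 × C: 3 H each → 6
  2 × C: 1 H each → 2
  2 × O: no H
  1 × F: no H
  1 × N: 1 H
  1 × N: no H
  1 × N (charge +1): no H
  1 × O: 1 H
  1 × O (charge -1): no H
  Total hydrogens = 20.
Molecular formula: C13H20FN3O4

C13H20FN3O4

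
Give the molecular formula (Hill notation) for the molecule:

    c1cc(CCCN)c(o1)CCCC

C11H19NO

Heavy atoms from the SMILES: 11 C, 1 N, 1 O.
Implicit hydrogens by atom environment:
  6 × C: 2 H each → 12
  2 × C (aromatic): 1 H each → 2
  2 × C (aromatic): no H
  1 × C: 3 H
  1 × N: 2 H
  1 × O (aromatic): no H
  Total hydrogens = 19.
Molecular formula: C11H19NO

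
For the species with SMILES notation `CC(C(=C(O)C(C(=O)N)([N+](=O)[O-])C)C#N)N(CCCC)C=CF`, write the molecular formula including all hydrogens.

C14H21FN4O4

Heavy atoms from the SMILES: 14 C, 1 F, 4 N, 4 O.
Implicit hydrogens by atom environment:
  5 × C: no H
  3 × C: 3 H each → 9
  3 × C: 2 H each → 6
  3 × C: 1 H each → 3
  2 × N: no H
  2 × O: no H
  1 × F: no H
  1 × N: 2 H
  1 × N (charge +1): no H
  1 × O: 1 H
  1 × O (charge -1): no H
  Total hydrogens = 21.
Molecular formula: C14H21FN4O4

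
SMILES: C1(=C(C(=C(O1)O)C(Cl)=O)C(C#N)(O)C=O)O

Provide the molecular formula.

C8H4ClNO6

Heavy atoms from the SMILES: 8 C, 1 Cl, 1 N, 6 O.
Implicit hydrogens by atom environment:
  4 × C (aromatic): no H
  3 × C: no H
  3 × O: 1 H each → 3
  2 × O: no H
  1 × C: 1 H
  1 × Cl: no H
  1 × N: no H
  1 × O (aromatic): no H
  Total hydrogens = 4.
Molecular formula: C8H4ClNO6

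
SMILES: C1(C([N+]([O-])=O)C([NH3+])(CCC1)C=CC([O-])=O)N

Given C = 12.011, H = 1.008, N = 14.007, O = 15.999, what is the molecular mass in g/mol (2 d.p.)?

229.24

Molecular formula: C9H15N3O4.
M = 9×12.011 + 15×1.008 + 3×14.007 + 4×15.999 = 229.24 g/mol.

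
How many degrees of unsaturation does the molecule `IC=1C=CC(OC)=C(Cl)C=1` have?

4

Molecular formula from the SMILES: C7H6ClIO.
DoU = (2C + 2 + N − H − X)/2 = (2·7 + 2 + 0 − 6 − 2)/2 = 8/2 = 4.
(Structurally: 1 ring(s) + 3 π bond(s) = 4.)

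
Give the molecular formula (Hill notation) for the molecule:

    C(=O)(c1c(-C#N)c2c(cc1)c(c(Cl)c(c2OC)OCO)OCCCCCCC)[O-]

C21H23ClNO6-

Heavy atoms from the SMILES: 21 C, 1 Cl, 1 N, 6 O.
Implicit hydrogens by atom environment:
  8 × C (aromatic): no H
  7 × C: 2 H each → 14
  4 × O: no H
  2 × C: 3 H each → 6
  2 × C (aromatic): 1 H each → 2
  2 × C: no H
  1 × Cl: no H
  1 × N: no H
  1 × O: 1 H
  1 × O (charge -1): no H
  Total hydrogens = 23.
Net charge -1.
Molecular formula: C21H23ClNO6-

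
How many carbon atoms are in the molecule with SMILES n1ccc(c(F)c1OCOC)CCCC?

11

The symbol for carbon appears 11 times in the SMILES. Lowercase c denotes aromatic carbon and counts toward C.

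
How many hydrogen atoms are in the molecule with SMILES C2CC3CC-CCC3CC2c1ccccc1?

22

Hydrogens are implicit in SMILES; fill each atom to its normal valence:
  7 × C: 2 H each → 14
  5 × C (aromatic): 1 H each → 5
  3 × C: 1 H each → 3
  1 × C (aromatic): no H
  Total hydrogens = 22.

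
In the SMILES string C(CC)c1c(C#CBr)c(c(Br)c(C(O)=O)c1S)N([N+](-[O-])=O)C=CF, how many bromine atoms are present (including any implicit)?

2

The symbol for bromine appears 2 times in the SMILES.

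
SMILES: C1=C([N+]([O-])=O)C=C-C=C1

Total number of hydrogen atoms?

Hydrogens are implicit in SMILES; fill each atom to its normal valence:
  5 × C (aromatic): 1 H each → 5
  1 × C (aromatic): no H
  1 × N (charge +1): no H
  1 × O: no H
  1 × O (charge -1): no H
  Total hydrogens = 5.

5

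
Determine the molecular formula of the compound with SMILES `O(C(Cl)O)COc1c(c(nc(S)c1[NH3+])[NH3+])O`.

[C7H12ClN3O4S]2+

Heavy atoms from the SMILES: 7 C, 1 Cl, 3 N, 4 O, 1 S.
Implicit hydrogens by atom environment:
  5 × C (aromatic): no H
  2 × N (charge +1): 3 H each → 6
  2 × O: 1 H each → 2
  2 × O: no H
  1 × C: 2 H
  1 × C: 1 H
  1 × Cl: no H
  1 × N (aromatic): no H
  1 × S: 1 H
  Total hydrogens = 12.
Net charge +2.
Molecular formula: [C7H12ClN3O4S]2+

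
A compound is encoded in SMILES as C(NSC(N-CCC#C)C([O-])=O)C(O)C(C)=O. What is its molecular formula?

Heavy atoms from the SMILES: 10 C, 2 N, 4 O, 1 S.
Implicit hydrogens by atom environment:
  3 × C: 2 H each → 6
  3 × C: 1 H each → 3
  3 × C: no H
  2 × N: 1 H each → 2
  2 × O: no H
  1 × C: 3 H
  1 × O: 1 H
  1 × O (charge -1): no H
  1 × S: no H
  Total hydrogens = 15.
Net charge -1.
Molecular formula: C10H15N2O4S-

C10H15N2O4S-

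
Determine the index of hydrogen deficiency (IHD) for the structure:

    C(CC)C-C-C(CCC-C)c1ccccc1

4

Molecular formula from the SMILES: C16H26.
DoU = (2C + 2 + N − H − X)/2 = (2·16 + 2 + 0 − 26 − 0)/2 = 8/2 = 4.
(Structurally: 1 ring(s) + 3 π bond(s) = 4.)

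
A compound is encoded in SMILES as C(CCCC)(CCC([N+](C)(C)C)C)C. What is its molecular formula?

Heavy atoms from the SMILES: 13 C, 1 N.
Implicit hydrogens by atom environment:
  6 × C: 3 H each → 18
  5 × C: 2 H each → 10
  2 × C: 1 H each → 2
  1 × N (charge +1): no H
  Total hydrogens = 30.
Net charge +1.
Molecular formula: C13H30N+

C13H30N+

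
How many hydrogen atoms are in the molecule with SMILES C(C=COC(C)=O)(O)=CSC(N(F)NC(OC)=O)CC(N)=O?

Hydrogens are implicit in SMILES; fill each atom to its normal valence:
  5 × O: no H
  4 × C: 1 H each → 4
  4 × C: no H
  2 × C: 3 H each → 6
  1 × C: 2 H
  1 × F: no H
  1 × N: 2 H
  1 × N: 1 H
  1 × N: no H
  1 × O: 1 H
  1 × S: no H
  Total hydrogens = 16.

16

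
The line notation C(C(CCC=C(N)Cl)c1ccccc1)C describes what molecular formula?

Heavy atoms from the SMILES: 13 C, 1 Cl, 1 N.
Implicit hydrogens by atom environment:
  5 × C (aromatic): 1 H each → 5
  3 × C: 2 H each → 6
  2 × C: 1 H each → 2
  1 × C: 3 H
  1 × C: no H
  1 × C (aromatic): no H
  1 × Cl: no H
  1 × N: 2 H
  Total hydrogens = 18.
Molecular formula: C13H18ClN

C13H18ClN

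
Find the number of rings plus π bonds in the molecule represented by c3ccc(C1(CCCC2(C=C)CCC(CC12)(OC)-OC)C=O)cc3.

Molecular formula from the SMILES: C21H28O3.
DoU = (2C + 2 + N − H − X)/2 = (2·21 + 2 + 0 − 28 − 0)/2 = 16/2 = 8.
(Structurally: 3 ring(s) + 5 π bond(s) = 8.)

8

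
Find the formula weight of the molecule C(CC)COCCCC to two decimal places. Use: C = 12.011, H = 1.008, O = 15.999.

Molecular formula: C8H18O.
M = 8×12.011 + 18×1.008 + 1×15.999 = 130.23 g/mol.

130.23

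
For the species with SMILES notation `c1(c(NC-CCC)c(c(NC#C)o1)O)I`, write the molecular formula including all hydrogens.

C10H13IN2O2

Heavy atoms from the SMILES: 10 C, 1 I, 2 N, 2 O.
Implicit hydrogens by atom environment:
  4 × C (aromatic): no H
  3 × C: 2 H each → 6
  2 × N: 1 H each → 2
  1 × C: 3 H
  1 × C: 1 H
  1 × C: no H
  1 × I: no H
  1 × O: 1 H
  1 × O (aromatic): no H
  Total hydrogens = 13.
Molecular formula: C10H13IN2O2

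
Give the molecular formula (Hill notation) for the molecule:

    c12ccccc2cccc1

C10H8

Heavy atoms from the SMILES: 10 C.
Implicit hydrogens by atom environment:
  8 × C (aromatic): 1 H each → 8
  2 × C (aromatic): no H
  Total hydrogens = 8.
Molecular formula: C10H8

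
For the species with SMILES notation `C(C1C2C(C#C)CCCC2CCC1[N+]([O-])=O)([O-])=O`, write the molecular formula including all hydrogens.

C13H16NO4-

Heavy atoms from the SMILES: 13 C, 1 N, 4 O.
Implicit hydrogens by atom environment:
  6 × C: 1 H each → 6
  5 × C: 2 H each → 10
  2 × C: no H
  2 × O: no H
  2 × O (charge -1): no H
  1 × N (charge +1): no H
  Total hydrogens = 16.
Net charge -1.
Molecular formula: C13H16NO4-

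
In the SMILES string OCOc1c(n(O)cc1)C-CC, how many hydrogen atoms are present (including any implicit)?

13

Hydrogens are implicit in SMILES; fill each atom to its normal valence:
  3 × C: 2 H each → 6
  2 × C (aromatic): 1 H each → 2
  2 × C (aromatic): no H
  2 × O: 1 H each → 2
  1 × C: 3 H
  1 × N (aromatic): no H
  1 × O: no H
  Total hydrogens = 13.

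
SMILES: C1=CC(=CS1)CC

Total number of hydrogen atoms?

Hydrogens are implicit in SMILES; fill each atom to its normal valence:
  3 × C (aromatic): 1 H each → 3
  1 × C: 3 H
  1 × C: 2 H
  1 × C (aromatic): no H
  1 × S (aromatic): no H
  Total hydrogens = 8.

8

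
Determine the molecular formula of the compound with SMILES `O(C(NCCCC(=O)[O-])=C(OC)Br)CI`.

C8H12BrINO4-

Heavy atoms from the SMILES: 1 Br, 8 C, 1 I, 1 N, 4 O.
Implicit hydrogens by atom environment:
  4 × C: 2 H each → 8
  3 × C: no H
  3 × O: no H
  1 × Br: no H
  1 × C: 3 H
  1 × I: no H
  1 × N: 1 H
  1 × O (charge -1): no H
  Total hydrogens = 12.
Net charge -1.
Molecular formula: C8H12BrINO4-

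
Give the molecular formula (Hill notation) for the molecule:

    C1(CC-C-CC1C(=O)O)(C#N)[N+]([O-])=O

Heavy atoms from the SMILES: 8 C, 2 N, 4 O.
Implicit hydrogens by atom environment:
  4 × C: 2 H each → 8
  3 × C: no H
  2 × O: no H
  1 × C: 1 H
  1 × N: no H
  1 × N (charge +1): no H
  1 × O: 1 H
  1 × O (charge -1): no H
  Total hydrogens = 10.
Molecular formula: C8H10N2O4

C8H10N2O4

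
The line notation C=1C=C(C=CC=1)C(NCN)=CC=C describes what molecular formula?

C11H14N2

Heavy atoms from the SMILES: 11 C, 2 N.
Implicit hydrogens by atom environment:
  5 × C (aromatic): 1 H each → 5
  2 × C: 2 H each → 4
  2 × C: 1 H each → 2
  1 × C: no H
  1 × C (aromatic): no H
  1 × N: 2 H
  1 × N: 1 H
  Total hydrogens = 14.
Molecular formula: C11H14N2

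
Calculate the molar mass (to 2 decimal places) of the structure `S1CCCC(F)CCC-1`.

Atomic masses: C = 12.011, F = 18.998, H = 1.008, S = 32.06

148.24

Molecular formula: C7H13FS.
M = 7×12.011 + 1×18.998 + 13×1.008 + 1×32.06 = 148.24 g/mol.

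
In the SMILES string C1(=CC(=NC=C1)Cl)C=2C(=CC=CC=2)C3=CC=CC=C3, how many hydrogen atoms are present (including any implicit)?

Hydrogens are implicit in SMILES; fill each atom to its normal valence:
  12 × C (aromatic): 1 H each → 12
  5 × C (aromatic): no H
  1 × Cl: no H
  1 × N (aromatic): no H
  Total hydrogens = 12.

12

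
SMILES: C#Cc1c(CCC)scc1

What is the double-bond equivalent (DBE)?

Molecular formula from the SMILES: C9H10S.
DoU = (2C + 2 + N − H − X)/2 = (2·9 + 2 + 0 − 10 − 0)/2 = 10/2 = 5.
(Structurally: 1 ring(s) + 4 π bond(s) = 5.)

5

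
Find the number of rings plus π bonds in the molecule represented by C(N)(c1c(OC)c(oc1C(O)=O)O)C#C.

6

Molecular formula from the SMILES: C9H9NO5.
DoU = (2C + 2 + N − H − X)/2 = (2·9 + 2 + 1 − 9 − 0)/2 = 12/2 = 6.
(Structurally: 1 ring(s) + 5 π bond(s) = 6.)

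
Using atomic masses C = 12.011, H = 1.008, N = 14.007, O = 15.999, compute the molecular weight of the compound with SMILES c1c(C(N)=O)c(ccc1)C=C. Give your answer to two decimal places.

147.18

Molecular formula: C9H9NO.
M = 9×12.011 + 9×1.008 + 1×14.007 + 1×15.999 = 147.18 g/mol.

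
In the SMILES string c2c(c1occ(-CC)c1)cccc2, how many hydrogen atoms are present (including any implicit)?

12

Hydrogens are implicit in SMILES; fill each atom to its normal valence:
  7 × C (aromatic): 1 H each → 7
  3 × C (aromatic): no H
  1 × C: 3 H
  1 × C: 2 H
  1 × O (aromatic): no H
  Total hydrogens = 12.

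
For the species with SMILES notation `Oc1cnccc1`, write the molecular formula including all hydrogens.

Heavy atoms from the SMILES: 5 C, 1 N, 1 O.
Implicit hydrogens by atom environment:
  4 × C (aromatic): 1 H each → 4
  1 × C (aromatic): no H
  1 × N (aromatic): no H
  1 × O: 1 H
  Total hydrogens = 5.
Molecular formula: C5H5NO

C5H5NO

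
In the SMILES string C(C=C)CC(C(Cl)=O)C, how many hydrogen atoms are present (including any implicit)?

11

Hydrogens are implicit in SMILES; fill each atom to its normal valence:
  3 × C: 2 H each → 6
  2 × C: 1 H each → 2
  1 × C: 3 H
  1 × C: no H
  1 × Cl: no H
  1 × O: no H
  Total hydrogens = 11.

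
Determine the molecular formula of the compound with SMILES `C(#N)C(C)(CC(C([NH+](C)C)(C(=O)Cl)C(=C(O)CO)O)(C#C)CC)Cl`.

C16H23Cl2N2O4+

Heavy atoms from the SMILES: 16 C, 2 Cl, 2 N, 4 O.
Implicit hydrogens by atom environment:
  8 × C: no H
  4 × C: 3 H each → 12
  3 × C: 2 H each → 6
  3 × O: 1 H each → 3
  2 × Cl: no H
  1 × C: 1 H
  1 × N (charge +1): 1 H
  1 × N: no H
  1 × O: no H
  Total hydrogens = 23.
Net charge +1.
Molecular formula: C16H23Cl2N2O4+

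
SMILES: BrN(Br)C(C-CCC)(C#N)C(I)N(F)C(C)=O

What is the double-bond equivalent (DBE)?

Molecular formula from the SMILES: C9H13Br2FIN3O.
DoU = (2C + 2 + N − H − X)/2 = (2·9 + 2 + 3 − 13 − 4)/2 = 6/2 = 3.
(Structurally: 0 ring(s) + 3 π bond(s) = 3.)

3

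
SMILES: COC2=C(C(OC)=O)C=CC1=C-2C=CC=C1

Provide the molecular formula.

Heavy atoms from the SMILES: 13 C, 3 O.
Implicit hydrogens by atom environment:
  6 × C (aromatic): 1 H each → 6
  4 × C (aromatic): no H
  3 × O: no H
  2 × C: 3 H each → 6
  1 × C: no H
  Total hydrogens = 12.
Molecular formula: C13H12O3

C13H12O3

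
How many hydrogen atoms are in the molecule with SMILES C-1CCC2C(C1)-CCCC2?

18

Hydrogens are implicit in SMILES; fill each atom to its normal valence:
  8 × C: 2 H each → 16
  2 × C: 1 H each → 2
  Total hydrogens = 18.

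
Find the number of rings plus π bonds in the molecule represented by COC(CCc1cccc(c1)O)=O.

Molecular formula from the SMILES: C10H12O3.
DoU = (2C + 2 + N − H − X)/2 = (2·10 + 2 + 0 − 12 − 0)/2 = 10/2 = 5.
(Structurally: 1 ring(s) + 4 π bond(s) = 5.)

5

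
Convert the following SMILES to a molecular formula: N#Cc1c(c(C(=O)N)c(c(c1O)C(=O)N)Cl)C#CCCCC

Heavy atoms from the SMILES: 15 C, 1 Cl, 3 N, 3 O.
Implicit hydrogens by atom environment:
  6 × C (aromatic): no H
  5 × C: no H
  3 × C: 2 H each → 6
  2 × N: 2 H each → 4
  2 × O: no H
  1 × C: 3 H
  1 × Cl: no H
  1 × N: no H
  1 × O: 1 H
  Total hydrogens = 14.
Molecular formula: C15H14ClN3O3

C15H14ClN3O3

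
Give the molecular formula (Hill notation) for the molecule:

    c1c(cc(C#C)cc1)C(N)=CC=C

C12H11N

Heavy atoms from the SMILES: 12 C, 1 N.
Implicit hydrogens by atom environment:
  4 × C (aromatic): 1 H each → 4
  3 × C: 1 H each → 3
  2 × C: no H
  2 × C (aromatic): no H
  1 × C: 2 H
  1 × N: 2 H
  Total hydrogens = 11.
Molecular formula: C12H11N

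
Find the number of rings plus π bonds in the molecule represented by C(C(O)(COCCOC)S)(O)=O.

1

Molecular formula from the SMILES: C6H12O5S.
DoU = (2C + 2 + N − H − X)/2 = (2·6 + 2 + 0 − 12 − 0)/2 = 2/2 = 1.
(Structurally: 0 ring(s) + 1 π bond(s) = 1.)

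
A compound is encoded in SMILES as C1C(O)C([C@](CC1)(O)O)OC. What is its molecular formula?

Heavy atoms from the SMILES: 7 C, 4 O.
Implicit hydrogens by atom environment:
  3 × C: 2 H each → 6
  3 × O: 1 H each → 3
  2 × C: 1 H each → 2
  1 × C: 3 H
  1 × C: no H
  1 × O: no H
  Total hydrogens = 14.
Molecular formula: C7H14O4

C7H14O4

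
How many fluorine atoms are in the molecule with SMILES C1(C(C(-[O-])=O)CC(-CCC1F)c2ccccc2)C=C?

The symbol for fluorine appears 1 time in the SMILES.

1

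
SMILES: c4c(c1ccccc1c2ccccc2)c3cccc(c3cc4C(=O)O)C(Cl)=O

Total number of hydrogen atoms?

15

Hydrogens are implicit in SMILES; fill each atom to its normal valence:
  14 × C (aromatic): 1 H each → 14
  8 × C (aromatic): no H
  2 × C: no H
  2 × O: no H
  1 × Cl: no H
  1 × O: 1 H
  Total hydrogens = 15.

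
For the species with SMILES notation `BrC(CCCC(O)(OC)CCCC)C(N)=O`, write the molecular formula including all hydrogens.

C11H22BrNO3

Heavy atoms from the SMILES: 1 Br, 11 C, 1 N, 3 O.
Implicit hydrogens by atom environment:
  6 × C: 2 H each → 12
  2 × C: 3 H each → 6
  2 × C: no H
  2 × O: no H
  1 × Br: no H
  1 × C: 1 H
  1 × N: 2 H
  1 × O: 1 H
  Total hydrogens = 22.
Molecular formula: C11H22BrNO3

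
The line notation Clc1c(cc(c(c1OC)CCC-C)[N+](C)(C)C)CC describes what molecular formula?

Heavy atoms from the SMILES: 16 C, 1 Cl, 1 N, 1 O.
Implicit hydrogens by atom environment:
  6 × C: 3 H each → 18
  5 × C (aromatic): no H
  4 × C: 2 H each → 8
  1 × C (aromatic): 1 H
  1 × Cl: no H
  1 × N (charge +1): no H
  1 × O: no H
  Total hydrogens = 27.
Net charge +1.
Molecular formula: C16H27ClNO+

C16H27ClNO+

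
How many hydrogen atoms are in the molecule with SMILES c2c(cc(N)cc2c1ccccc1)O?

11

Hydrogens are implicit in SMILES; fill each atom to its normal valence:
  8 × C (aromatic): 1 H each → 8
  4 × C (aromatic): no H
  1 × N: 2 H
  1 × O: 1 H
  Total hydrogens = 11.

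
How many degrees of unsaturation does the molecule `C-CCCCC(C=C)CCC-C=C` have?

Molecular formula from the SMILES: C13H24.
DoU = (2C + 2 + N − H − X)/2 = (2·13 + 2 + 0 − 24 − 0)/2 = 4/2 = 2.
(Structurally: 0 ring(s) + 2 π bond(s) = 2.)

2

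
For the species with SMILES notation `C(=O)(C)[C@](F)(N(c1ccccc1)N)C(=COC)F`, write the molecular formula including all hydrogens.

Heavy atoms from the SMILES: 12 C, 2 F, 2 N, 2 O.
Implicit hydrogens by atom environment:
  5 × C (aromatic): 1 H each → 5
  3 × C: no H
  2 × C: 3 H each → 6
  2 × F: no H
  2 × O: no H
  1 × C: 1 H
  1 × C (aromatic): no H
  1 × N: 2 H
  1 × N: no H
  Total hydrogens = 14.
Molecular formula: C12H14F2N2O2

C12H14F2N2O2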